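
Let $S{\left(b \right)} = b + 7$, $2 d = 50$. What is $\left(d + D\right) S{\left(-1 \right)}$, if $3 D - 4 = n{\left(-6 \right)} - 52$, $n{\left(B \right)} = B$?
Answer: $42$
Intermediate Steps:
$d = 25$ ($d = \frac{1}{2} \cdot 50 = 25$)
$S{\left(b \right)} = 7 + b$
$D = -18$ ($D = \frac{4}{3} + \frac{-6 - 52}{3} = \frac{4}{3} + \frac{1}{3} \left(-58\right) = \frac{4}{3} - \frac{58}{3} = -18$)
$\left(d + D\right) S{\left(-1 \right)} = \left(25 - 18\right) \left(7 - 1\right) = 7 \cdot 6 = 42$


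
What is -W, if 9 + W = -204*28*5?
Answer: 28569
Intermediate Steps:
W = -28569 (W = -9 - 204*28*5 = -9 - 5712*5 = -9 - 28560 = -28569)
-W = -1*(-28569) = 28569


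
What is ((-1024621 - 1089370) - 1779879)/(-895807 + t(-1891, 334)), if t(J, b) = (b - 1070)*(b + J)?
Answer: -778774/50029 ≈ -15.566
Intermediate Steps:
t(J, b) = (-1070 + b)*(J + b)
((-1024621 - 1089370) - 1779879)/(-895807 + t(-1891, 334)) = ((-1024621 - 1089370) - 1779879)/(-895807 + (334² - 1070*(-1891) - 1070*334 - 1891*334)) = (-2113991 - 1779879)/(-895807 + (111556 + 2023370 - 357380 - 631594)) = -3893870/(-895807 + 1145952) = -3893870/250145 = -3893870*1/250145 = -778774/50029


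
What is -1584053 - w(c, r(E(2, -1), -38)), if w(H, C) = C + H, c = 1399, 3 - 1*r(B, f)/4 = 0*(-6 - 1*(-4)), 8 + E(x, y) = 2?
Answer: -1585464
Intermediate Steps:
E(x, y) = -6 (E(x, y) = -8 + 2 = -6)
r(B, f) = 12 (r(B, f) = 12 - 0*(-6 - 1*(-4)) = 12 - 0*(-6 + 4) = 12 - 0*(-2) = 12 - 4*0 = 12 + 0 = 12)
-1584053 - w(c, r(E(2, -1), -38)) = -1584053 - (12 + 1399) = -1584053 - 1*1411 = -1584053 - 1411 = -1585464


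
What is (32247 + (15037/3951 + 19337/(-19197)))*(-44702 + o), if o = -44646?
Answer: -24283413056820092/8427483 ≈ -2.8815e+9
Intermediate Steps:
(32247 + (15037/3951 + 19337/(-19197)))*(-44702 + o) = (32247 + (15037/3951 + 19337/(-19197)))*(-44702 - 44646) = (32247 + (15037*(1/3951) + 19337*(-1/19197)))*(-89348) = (32247 + (15037/3951 - 19337/19197))*(-89348) = (32247 + 23584978/8427483)*(-89348) = (271784629279/8427483)*(-89348) = -24283413056820092/8427483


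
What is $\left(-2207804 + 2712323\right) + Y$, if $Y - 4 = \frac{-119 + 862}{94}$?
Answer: $\frac{47425905}{94} \approx 5.0453 \cdot 10^{5}$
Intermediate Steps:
$Y = \frac{1119}{94}$ ($Y = 4 + \frac{-119 + 862}{94} = 4 + \frac{1}{94} \cdot 743 = 4 + \frac{743}{94} = \frac{1119}{94} \approx 11.904$)
$\left(-2207804 + 2712323\right) + Y = \left(-2207804 + 2712323\right) + \frac{1119}{94} = 504519 + \frac{1119}{94} = \frac{47425905}{94}$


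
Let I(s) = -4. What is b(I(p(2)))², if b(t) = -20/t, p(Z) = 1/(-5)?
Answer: 25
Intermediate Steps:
p(Z) = -⅕
b(I(p(2)))² = (-20/(-4))² = (-20*(-¼))² = 5² = 25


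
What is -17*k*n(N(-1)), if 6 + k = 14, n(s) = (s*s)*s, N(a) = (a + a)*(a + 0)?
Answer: -1088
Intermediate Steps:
N(a) = 2*a² (N(a) = (2*a)*a = 2*a²)
n(s) = s³ (n(s) = s²*s = s³)
k = 8 (k = -6 + 14 = 8)
-17*k*n(N(-1)) = -136*(2*(-1)²)³ = -136*(2*1)³ = -136*2³ = -136*8 = -17*64 = -1088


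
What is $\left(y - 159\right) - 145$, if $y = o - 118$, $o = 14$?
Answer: $-408$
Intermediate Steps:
$y = -104$ ($y = 14 - 118 = -104$)
$\left(y - 159\right) - 145 = \left(-104 - 159\right) - 145 = -263 - 145 = -408$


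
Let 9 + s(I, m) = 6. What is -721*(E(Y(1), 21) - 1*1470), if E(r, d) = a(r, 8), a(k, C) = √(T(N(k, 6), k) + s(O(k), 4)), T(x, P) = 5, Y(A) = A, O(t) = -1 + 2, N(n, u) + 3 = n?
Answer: 1059870 - 721*√2 ≈ 1.0589e+6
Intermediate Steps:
N(n, u) = -3 + n
O(t) = 1
s(I, m) = -3 (s(I, m) = -9 + 6 = -3)
a(k, C) = √2 (a(k, C) = √(5 - 3) = √2)
E(r, d) = √2
-721*(E(Y(1), 21) - 1*1470) = -721*(√2 - 1*1470) = -721*(√2 - 1470) = -721*(-1470 + √2) = 1059870 - 721*√2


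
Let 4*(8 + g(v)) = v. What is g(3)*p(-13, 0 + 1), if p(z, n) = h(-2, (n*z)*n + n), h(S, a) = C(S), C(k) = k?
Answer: 29/2 ≈ 14.500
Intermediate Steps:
g(v) = -8 + v/4
h(S, a) = S
p(z, n) = -2
g(3)*p(-13, 0 + 1) = (-8 + (¼)*3)*(-2) = (-8 + ¾)*(-2) = -29/4*(-2) = 29/2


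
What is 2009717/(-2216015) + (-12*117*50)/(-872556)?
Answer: -133168864471/161133098695 ≈ -0.82645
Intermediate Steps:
2009717/(-2216015) + (-12*117*50)/(-872556) = 2009717*(-1/2216015) - 1404*50*(-1/872556) = -2009717/2216015 - 70200*(-1/872556) = -2009717/2216015 + 5850/72713 = -133168864471/161133098695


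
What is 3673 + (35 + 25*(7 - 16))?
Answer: 3483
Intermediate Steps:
3673 + (35 + 25*(7 - 16)) = 3673 + (35 + 25*(-9)) = 3673 + (35 - 225) = 3673 - 190 = 3483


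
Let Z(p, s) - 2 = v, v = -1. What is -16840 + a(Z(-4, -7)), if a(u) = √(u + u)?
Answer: -16840 + √2 ≈ -16839.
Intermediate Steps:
Z(p, s) = 1 (Z(p, s) = 2 - 1 = 1)
a(u) = √2*√u (a(u) = √(2*u) = √2*√u)
-16840 + a(Z(-4, -7)) = -16840 + √2*√1 = -16840 + √2*1 = -16840 + √2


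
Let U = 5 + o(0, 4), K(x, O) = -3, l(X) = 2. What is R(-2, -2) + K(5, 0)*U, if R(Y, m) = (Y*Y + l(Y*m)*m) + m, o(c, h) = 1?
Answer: -20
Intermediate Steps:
R(Y, m) = Y**2 + 3*m (R(Y, m) = (Y*Y + 2*m) + m = (Y**2 + 2*m) + m = Y**2 + 3*m)
U = 6 (U = 5 + 1 = 6)
R(-2, -2) + K(5, 0)*U = ((-2)**2 + 3*(-2)) - 3*6 = (4 - 6) - 18 = -2 - 18 = -20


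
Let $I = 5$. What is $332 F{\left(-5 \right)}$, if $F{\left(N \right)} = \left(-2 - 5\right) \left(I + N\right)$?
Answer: $0$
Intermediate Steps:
$F{\left(N \right)} = -35 - 7 N$ ($F{\left(N \right)} = \left(-2 - 5\right) \left(5 + N\right) = - 7 \left(5 + N\right) = -35 - 7 N$)
$332 F{\left(-5 \right)} = 332 \left(-35 - -35\right) = 332 \left(-35 + 35\right) = 332 \cdot 0 = 0$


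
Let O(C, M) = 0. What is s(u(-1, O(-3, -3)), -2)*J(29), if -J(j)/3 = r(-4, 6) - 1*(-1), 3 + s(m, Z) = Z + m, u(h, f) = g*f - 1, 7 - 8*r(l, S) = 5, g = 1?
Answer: 45/2 ≈ 22.500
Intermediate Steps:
r(l, S) = 1/4 (r(l, S) = 7/8 - 1/8*5 = 7/8 - 5/8 = 1/4)
u(h, f) = -1 + f (u(h, f) = 1*f - 1 = f - 1 = -1 + f)
s(m, Z) = -3 + Z + m (s(m, Z) = -3 + (Z + m) = -3 + Z + m)
J(j) = -15/4 (J(j) = -3*(1/4 - 1*(-1)) = -3*(1/4 + 1) = -3*5/4 = -15/4)
s(u(-1, O(-3, -3)), -2)*J(29) = (-3 - 2 + (-1 + 0))*(-15/4) = (-3 - 2 - 1)*(-15/4) = -6*(-15/4) = 45/2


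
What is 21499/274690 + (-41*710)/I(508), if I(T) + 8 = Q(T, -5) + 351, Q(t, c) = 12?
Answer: -22503081/274690 ≈ -81.922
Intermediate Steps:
I(T) = 355 (I(T) = -8 + (12 + 351) = -8 + 363 = 355)
21499/274690 + (-41*710)/I(508) = 21499/274690 - 41*710/355 = 21499*(1/274690) - 29110*1/355 = 21499/274690 - 82 = -22503081/274690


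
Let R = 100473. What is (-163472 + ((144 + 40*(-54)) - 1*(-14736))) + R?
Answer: -50279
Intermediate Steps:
(-163472 + ((144 + 40*(-54)) - 1*(-14736))) + R = (-163472 + ((144 + 40*(-54)) - 1*(-14736))) + 100473 = (-163472 + ((144 - 2160) + 14736)) + 100473 = (-163472 + (-2016 + 14736)) + 100473 = (-163472 + 12720) + 100473 = -150752 + 100473 = -50279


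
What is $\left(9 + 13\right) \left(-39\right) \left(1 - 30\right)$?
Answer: $24882$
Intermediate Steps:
$\left(9 + 13\right) \left(-39\right) \left(1 - 30\right) = 22 \left(-39\right) \left(1 - 30\right) = \left(-858\right) \left(-29\right) = 24882$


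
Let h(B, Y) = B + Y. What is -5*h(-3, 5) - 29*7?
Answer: -213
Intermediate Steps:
-5*h(-3, 5) - 29*7 = -5*(-3 + 5) - 29*7 = -5*2 - 203 = -10 - 203 = -213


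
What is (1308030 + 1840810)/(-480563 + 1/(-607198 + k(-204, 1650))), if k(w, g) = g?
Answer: -381354752864/58200792705 ≈ -6.5524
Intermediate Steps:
(1308030 + 1840810)/(-480563 + 1/(-607198 + k(-204, 1650))) = (1308030 + 1840810)/(-480563 + 1/(-607198 + 1650)) = 3148840/(-480563 + 1/(-605548)) = 3148840/(-480563 - 1/605548) = 3148840/(-291003963525/605548) = 3148840*(-605548/291003963525) = -381354752864/58200792705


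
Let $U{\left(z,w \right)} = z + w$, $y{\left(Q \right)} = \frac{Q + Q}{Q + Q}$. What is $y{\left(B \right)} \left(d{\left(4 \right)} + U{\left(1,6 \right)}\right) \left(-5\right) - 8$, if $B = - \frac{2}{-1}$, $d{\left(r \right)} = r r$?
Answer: $-123$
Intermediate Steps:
$d{\left(r \right)} = r^{2}$
$B = 2$ ($B = \left(-2\right) \left(-1\right) = 2$)
$y{\left(Q \right)} = 1$ ($y{\left(Q \right)} = \frac{2 Q}{2 Q} = 2 Q \frac{1}{2 Q} = 1$)
$U{\left(z,w \right)} = w + z$
$y{\left(B \right)} \left(d{\left(4 \right)} + U{\left(1,6 \right)}\right) \left(-5\right) - 8 = 1 \left(4^{2} + \left(6 + 1\right)\right) \left(-5\right) - 8 = 1 \left(16 + 7\right) \left(-5\right) - 8 = 1 \cdot 23 \left(-5\right) - 8 = 1 \left(-115\right) - 8 = -115 - 8 = -123$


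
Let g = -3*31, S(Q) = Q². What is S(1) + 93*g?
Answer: -8648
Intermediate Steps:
g = -93
S(1) + 93*g = 1² + 93*(-93) = 1 - 8649 = -8648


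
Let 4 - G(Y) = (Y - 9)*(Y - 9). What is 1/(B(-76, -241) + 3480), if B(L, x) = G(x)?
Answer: -1/59016 ≈ -1.6945e-5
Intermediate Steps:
G(Y) = 4 - (-9 + Y)² (G(Y) = 4 - (Y - 9)*(Y - 9) = 4 - (-9 + Y)*(-9 + Y) = 4 - (-9 + Y)²)
B(L, x) = 4 - (-9 + x)²
1/(B(-76, -241) + 3480) = 1/((4 - (-9 - 241)²) + 3480) = 1/((4 - 1*(-250)²) + 3480) = 1/((4 - 1*62500) + 3480) = 1/((4 - 62500) + 3480) = 1/(-62496 + 3480) = 1/(-59016) = -1/59016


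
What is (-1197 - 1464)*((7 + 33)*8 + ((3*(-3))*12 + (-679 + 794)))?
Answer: -870147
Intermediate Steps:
(-1197 - 1464)*((7 + 33)*8 + ((3*(-3))*12 + (-679 + 794))) = -2661*(40*8 + (-9*12 + 115)) = -2661*(320 + (-108 + 115)) = -2661*(320 + 7) = -2661*327 = -870147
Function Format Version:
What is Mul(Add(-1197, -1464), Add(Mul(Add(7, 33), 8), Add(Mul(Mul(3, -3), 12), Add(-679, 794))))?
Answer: -870147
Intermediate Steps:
Mul(Add(-1197, -1464), Add(Mul(Add(7, 33), 8), Add(Mul(Mul(3, -3), 12), Add(-679, 794)))) = Mul(-2661, Add(Mul(40, 8), Add(Mul(-9, 12), 115))) = Mul(-2661, Add(320, Add(-108, 115))) = Mul(-2661, Add(320, 7)) = Mul(-2661, 327) = -870147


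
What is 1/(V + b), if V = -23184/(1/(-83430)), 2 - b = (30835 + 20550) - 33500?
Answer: 1/1934223237 ≈ 5.1700e-10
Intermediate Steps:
b = -17883 (b = 2 - ((30835 + 20550) - 33500) = 2 - (51385 - 33500) = 2 - 1*17885 = 2 - 17885 = -17883)
V = 1934241120 (V = -23184/(-1/83430) = -23184*(-83430) = 1934241120)
1/(V + b) = 1/(1934241120 - 17883) = 1/1934223237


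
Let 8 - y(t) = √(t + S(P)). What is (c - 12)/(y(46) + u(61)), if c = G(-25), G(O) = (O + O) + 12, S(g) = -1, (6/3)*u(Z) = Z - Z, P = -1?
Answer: -400/19 - 150*√5/19 ≈ -38.706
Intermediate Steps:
u(Z) = 0 (u(Z) = (Z - Z)/2 = (½)*0 = 0)
y(t) = 8 - √(-1 + t) (y(t) = 8 - √(t - 1) = 8 - √(-1 + t))
G(O) = 12 + 2*O (G(O) = 2*O + 12 = 12 + 2*O)
c = -38 (c = 12 + 2*(-25) = 12 - 50 = -38)
(c - 12)/(y(46) + u(61)) = (-38 - 12)/((8 - √(-1 + 46)) + 0) = -50/((8 - √45) + 0) = -50/((8 - 3*√5) + 0) = -50/(8 - 3*√5)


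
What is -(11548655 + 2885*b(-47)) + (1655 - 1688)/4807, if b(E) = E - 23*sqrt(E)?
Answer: -4987507223/437 + 66355*I*sqrt(47) ≈ -1.1413e+7 + 4.5491e+5*I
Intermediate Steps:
-(11548655 + 2885*b(-47)) + (1655 - 1688)/4807 = -(11413060 - 66355*I*sqrt(47)) + (1655 - 1688)/4807 = -(11413060 - 66355*I*sqrt(47)) - 33*1/4807 = -(11413060 - 66355*I*sqrt(47)) - 3/437 = -2885*(3956 - 23*I*sqrt(47)) - 3/437 = (-11413060 + 66355*I*sqrt(47)) - 3/437 = -4987507223/437 + 66355*I*sqrt(47)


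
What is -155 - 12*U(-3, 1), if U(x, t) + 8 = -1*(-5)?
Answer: -119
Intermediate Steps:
U(x, t) = -3 (U(x, t) = -8 - 1*(-5) = -8 + 5 = -3)
-155 - 12*U(-3, 1) = -155 - 12*(-3) = -155 + 36 = -119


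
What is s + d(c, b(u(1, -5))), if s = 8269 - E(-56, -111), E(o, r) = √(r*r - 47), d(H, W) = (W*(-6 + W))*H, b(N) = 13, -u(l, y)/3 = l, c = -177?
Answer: -7838 - 19*√34 ≈ -7948.8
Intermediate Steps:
u(l, y) = -3*l
d(H, W) = H*W*(-6 + W)
E(o, r) = √(-47 + r²) (E(o, r) = √(r² - 47) = √(-47 + r²))
s = 8269 - 19*√34 (s = 8269 - √(-47 + (-111)²) = 8269 - √(-47 + 12321) = 8269 - √12274 = 8269 - 19*√34 ≈ 8158.2)
s + d(c, b(u(1, -5))) = (8269 - 19*√34) - 177*13*(-6 + 13) = (8269 - 19*√34) - 177*13*7 = (8269 - 19*√34) - 16107 = -7838 - 19*√34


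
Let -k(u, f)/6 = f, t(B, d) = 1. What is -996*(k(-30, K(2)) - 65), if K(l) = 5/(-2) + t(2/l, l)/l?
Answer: 52788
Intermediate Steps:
K(l) = -5/2 + 1/l (K(l) = 5/(-2) + 1/l = 5*(-1/2) + 1/l = -5/2 + 1/l)
k(u, f) = -6*f
-996*(k(-30, K(2)) - 65) = -996*(-6*(-5/2 + 1/2) - 65) = -996*(-6*(-2) - 65) = -996*(12 - 65) = -996*(-53) = 52788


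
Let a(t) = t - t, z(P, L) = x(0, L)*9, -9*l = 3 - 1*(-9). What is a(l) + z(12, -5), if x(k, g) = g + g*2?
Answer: -135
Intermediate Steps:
l = -4/3 (l = -(3 - 1*(-9))/9 = -(3 + 9)/9 = -1/9*12 = -4/3 ≈ -1.3333)
x(k, g) = 3*g (x(k, g) = g + 2*g = 3*g)
z(P, L) = 27*L (z(P, L) = (3*L)*9 = 27*L)
a(t) = 0
a(l) + z(12, -5) = 0 + 27*(-5) = 0 - 135 = -135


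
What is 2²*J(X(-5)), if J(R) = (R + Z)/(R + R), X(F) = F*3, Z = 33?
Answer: -12/5 ≈ -2.4000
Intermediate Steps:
X(F) = 3*F
J(R) = (33 + R)/(2*R) (J(R) = (R + 33)/(R + R) = (33 + R)/((2*R)) = (33 + R)*(1/(2*R)) = (33 + R)/(2*R))
2²*J(X(-5)) = 2²*((33 + 3*(-5))/(2*((3*(-5))))) = 4*((½)*(33 - 15)/(-15)) = 4*((½)*(-1/15)*18) = 4*(-⅗) = -12/5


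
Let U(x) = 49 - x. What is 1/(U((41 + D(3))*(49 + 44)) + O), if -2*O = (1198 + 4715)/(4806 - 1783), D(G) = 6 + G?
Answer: -6046/27823559 ≈ -0.00021730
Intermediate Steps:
O = -5913/6046 (O = -(1198 + 4715)/(2*(4806 - 1783)) = -5913/(2*3023) = -½*5913/3023 = -5913/6046 ≈ -0.97800)
1/(U((41 + D(3))*(49 + 44)) + O) = 1/((49 - (41 + (6 + 3))*(49 + 44)) - 5913/6046) = 1/((49 - (41 + 9)*93) - 5913/6046) = 1/((49 - 50*93) - 5913/6046) = 1/((49 - 1*4650) - 5913/6046) = 1/((49 - 4650) - 5913/6046) = 1/(-4601 - 5913/6046) = 1/(-27823559/6046) = -6046/27823559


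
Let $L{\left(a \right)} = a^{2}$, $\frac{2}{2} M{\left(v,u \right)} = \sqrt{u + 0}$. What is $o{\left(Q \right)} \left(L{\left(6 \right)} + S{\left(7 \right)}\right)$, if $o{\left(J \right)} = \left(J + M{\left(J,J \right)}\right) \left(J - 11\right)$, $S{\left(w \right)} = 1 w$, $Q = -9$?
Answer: $7740 - 2580 i \approx 7740.0 - 2580.0 i$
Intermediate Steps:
$M{\left(v,u \right)} = \sqrt{u}$ ($M{\left(v,u \right)} = \sqrt{u + 0} = \sqrt{u}$)
$S{\left(w \right)} = w$
$o{\left(J \right)} = \left(-11 + J\right) \left(J + \sqrt{J}\right)$ ($o{\left(J \right)} = \left(J + \sqrt{J}\right) \left(J - 11\right) = \left(J + \sqrt{J}\right) \left(-11 + J\right) = \left(-11 + J\right) \left(J + \sqrt{J}\right)$)
$o{\left(Q \right)} \left(L{\left(6 \right)} + S{\left(7 \right)}\right) = \left(\left(-9\right)^{2} + \left(-9\right)^{\frac{3}{2}} - -99 - 11 \sqrt{-9}\right) \left(6^{2} + 7\right) = \left(81 - 27 i + 99 - 11 \cdot 3 i\right) \left(36 + 7\right) = \left(81 - 27 i + 99 - 33 i\right) 43 = \left(180 - 60 i\right) 43 = 7740 - 2580 i$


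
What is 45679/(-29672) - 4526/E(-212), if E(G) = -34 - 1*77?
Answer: 129225103/3293592 ≈ 39.235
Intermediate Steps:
E(G) = -111 (E(G) = -34 - 77 = -111)
45679/(-29672) - 4526/E(-212) = 45679/(-29672) - 4526/(-111) = 45679*(-1/29672) - 4526*(-1/111) = -45679/29672 + 4526/111 = 129225103/3293592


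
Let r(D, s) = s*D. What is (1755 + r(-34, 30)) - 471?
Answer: 264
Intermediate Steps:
r(D, s) = D*s
(1755 + r(-34, 30)) - 471 = (1755 - 34*30) - 471 = (1755 - 1020) - 471 = 735 - 471 = 264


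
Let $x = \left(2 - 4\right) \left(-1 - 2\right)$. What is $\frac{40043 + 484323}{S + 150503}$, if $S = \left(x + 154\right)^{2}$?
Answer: $\frac{524366}{176103} \approx 2.9776$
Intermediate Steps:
$x = 6$ ($x = - 2 \left(-1 - 2\right) = \left(-2\right) \left(-3\right) = 6$)
$S = 25600$ ($S = \left(6 + 154\right)^{2} = 160^{2} = 25600$)
$\frac{40043 + 484323}{S + 150503} = \frac{40043 + 484323}{25600 + 150503} = \frac{524366}{176103}$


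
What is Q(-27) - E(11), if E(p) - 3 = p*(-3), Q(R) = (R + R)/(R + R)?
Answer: 31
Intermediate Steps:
Q(R) = 1 (Q(R) = (2*R)/((2*R)) = (2*R)*(1/(2*R)) = 1)
E(p) = 3 - 3*p (E(p) = 3 + p*(-3) = 3 - 3*p)
Q(-27) - E(11) = 1 - (3 - 3*11) = 1 - (3 - 33) = 1 - 1*(-30) = 1 + 30 = 31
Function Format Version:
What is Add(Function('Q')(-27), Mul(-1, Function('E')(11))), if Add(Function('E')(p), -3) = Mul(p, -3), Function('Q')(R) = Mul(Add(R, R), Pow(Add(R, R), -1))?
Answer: 31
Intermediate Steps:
Function('Q')(R) = 1 (Function('Q')(R) = Mul(Mul(2, R), Pow(Mul(2, R), -1)) = Mul(Mul(2, R), Mul(Rational(1, 2), Pow(R, -1))) = 1)
Function('E')(p) = Add(3, Mul(-3, p)) (Function('E')(p) = Add(3, Mul(p, -3)) = Add(3, Mul(-3, p)))
Add(Function('Q')(-27), Mul(-1, Function('E')(11))) = Add(1, Mul(-1, Add(3, Mul(-3, 11)))) = Add(1, Mul(-1, Add(3, -33))) = Add(1, Mul(-1, -30)) = Add(1, 30) = 31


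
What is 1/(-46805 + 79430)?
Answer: 1/32625 ≈ 3.0651e-5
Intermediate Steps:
1/(-46805 + 79430) = 1/32625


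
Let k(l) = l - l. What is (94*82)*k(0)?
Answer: 0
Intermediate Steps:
k(l) = 0
(94*82)*k(0) = (94*82)*0 = 7708*0 = 0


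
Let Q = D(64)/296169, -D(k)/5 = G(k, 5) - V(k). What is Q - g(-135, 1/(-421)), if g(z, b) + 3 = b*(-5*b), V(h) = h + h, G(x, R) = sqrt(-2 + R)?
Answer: 157594784272/52493289729 - 5*sqrt(3)/296169 ≈ 3.0022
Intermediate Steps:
V(h) = 2*h
D(k) = -5*sqrt(3) + 10*k (D(k) = -5*(sqrt(-2 + 5) - 2*k) = -5*(sqrt(3) - 2*k) = -5*sqrt(3) + 10*k)
Q = 640/296169 - 5*sqrt(3)/296169 (Q = (-5*sqrt(3) + 10*64)/296169 = (-5*sqrt(3) + 640)*(1/296169) = (640 - 5*sqrt(3))*(1/296169) = 640/296169 - 5*sqrt(3)/296169 ≈ 0.0021317)
g(z, b) = -3 - 5*b**2 (g(z, b) = -3 + b*(-5*b) = -3 - 5*b**2)
Q - g(-135, 1/(-421)) = (640/296169 - 5*sqrt(3)/296169) - (-3 - 5*(1/(-421))**2) = (640/296169 - 5*sqrt(3)/296169) - (-3 - 5*(-1/421)**2) = (640/296169 - 5*sqrt(3)/296169) - (-3 - 5*1/177241) = (640/296169 - 5*sqrt(3)/296169) - (-3 - 5/177241) = (640/296169 - 5*sqrt(3)/296169) - 1*(-531728/177241) = (640/296169 - 5*sqrt(3)/296169) + 531728/177241 = 157594784272/52493289729 - 5*sqrt(3)/296169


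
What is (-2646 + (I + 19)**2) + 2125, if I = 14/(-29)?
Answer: -149792/841 ≈ -178.11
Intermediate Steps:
I = -14/29 (I = 14*(-1/29) = -14/29 ≈ -0.48276)
(-2646 + (I + 19)**2) + 2125 = (-2646 + (-14/29 + 19)**2) + 2125 = (-2646 + (537/29)**2) + 2125 = (-2646 + 288369/841) + 2125 = -1936917/841 + 2125 = -149792/841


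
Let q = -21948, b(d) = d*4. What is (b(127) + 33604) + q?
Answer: 12164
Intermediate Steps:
b(d) = 4*d
(b(127) + 33604) + q = (4*127 + 33604) - 21948 = (508 + 33604) - 21948 = 34112 - 21948 = 12164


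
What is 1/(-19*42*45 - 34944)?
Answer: -1/70854 ≈ -1.4114e-5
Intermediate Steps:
1/(-19*42*45 - 34944) = 1/(-798*45 - 34944) = 1/(-35910 - 34944) = 1/(-70854) = -1/70854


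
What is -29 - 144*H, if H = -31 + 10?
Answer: 2995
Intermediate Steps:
H = -21
-29 - 144*H = -29 - 144*(-21) = -29 + 3024 = 2995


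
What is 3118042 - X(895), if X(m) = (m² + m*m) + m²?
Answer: 714967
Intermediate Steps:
X(m) = 3*m² (X(m) = (m² + m²) + m² = 2*m² + m² = 3*m²)
3118042 - X(895) = 3118042 - 3*895² = 3118042 - 3*801025 = 3118042 - 1*2403075 = 3118042 - 2403075 = 714967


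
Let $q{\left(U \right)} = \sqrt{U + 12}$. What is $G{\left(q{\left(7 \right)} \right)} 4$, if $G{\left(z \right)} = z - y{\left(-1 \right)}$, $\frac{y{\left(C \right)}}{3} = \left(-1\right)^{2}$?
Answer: $-12 + 4 \sqrt{19} \approx 5.4356$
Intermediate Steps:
$y{\left(C \right)} = 3$ ($y{\left(C \right)} = 3 \left(-1\right)^{2} = 3 \cdot 1 = 3$)
$q{\left(U \right)} = \sqrt{12 + U}$
$G{\left(z \right)} = -3 + z$ ($G{\left(z \right)} = z - 3 = -3 + z$)
$G{\left(q{\left(7 \right)} \right)} 4 = \left(-3 + \sqrt{12 + 7}\right) 4 = \left(-3 + \sqrt{19}\right) 4 = -12 + 4 \sqrt{19}$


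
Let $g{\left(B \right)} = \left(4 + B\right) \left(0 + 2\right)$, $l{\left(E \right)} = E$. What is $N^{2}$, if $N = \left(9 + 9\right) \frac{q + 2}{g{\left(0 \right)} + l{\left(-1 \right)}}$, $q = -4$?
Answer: $\frac{1296}{49} \approx 26.449$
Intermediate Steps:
$g{\left(B \right)} = 8 + 2 B$ ($g{\left(B \right)} = \left(4 + B\right) 2 = 8 + 2 B$)
$N = - \frac{36}{7}$ ($N = \left(9 + 9\right) \frac{-4 + 2}{\left(8 + 2 \cdot 0\right) - 1} = 18 \left(- \frac{2}{\left(8 + 0\right) - 1}\right) = 18 \left(- \frac{2}{8 - 1}\right) = 18 \left(- \frac{2}{7}\right) = - \frac{36}{7} \approx -5.1429$)
$N^{2} = \left(- \frac{36}{7}\right)^{2} = \frac{1296}{49}$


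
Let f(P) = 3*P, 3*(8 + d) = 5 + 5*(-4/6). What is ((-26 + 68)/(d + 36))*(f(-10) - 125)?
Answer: -58590/257 ≈ -227.98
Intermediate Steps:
d = -67/9 (d = -8 + (5 + 5*(-4/6))/3 = -8 + (5 + 5*(-4*⅙))/3 = -8 + (5 + 5*(-⅔))/3 = -8 + (5 - 10/3)/3 = -8 + (⅓)*(5/3) = -8 + 5/9 = -67/9 ≈ -7.4444)
((-26 + 68)/(d + 36))*(f(-10) - 125) = ((-26 + 68)/(-67/9 + 36))*(3*(-10) - 125) = (42/(257/9))*(-30 - 125) = (42*(9/257))*(-155) = (378/257)*(-155) = -58590/257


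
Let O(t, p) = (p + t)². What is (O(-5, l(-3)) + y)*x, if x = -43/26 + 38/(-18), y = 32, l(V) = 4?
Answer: -9691/78 ≈ -124.24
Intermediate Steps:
x = -881/234 (x = -43*1/26 + 38*(-1/18) = -43/26 - 19/9 = -881/234 ≈ -3.7650)
(O(-5, l(-3)) + y)*x = ((4 - 5)² + 32)*(-881/234) = ((-1)² + 32)*(-881/234) = (1 + 32)*(-881/234) = 33*(-881/234) = -9691/78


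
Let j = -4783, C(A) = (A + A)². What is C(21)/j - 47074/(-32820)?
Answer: 83630231/78489030 ≈ 1.0655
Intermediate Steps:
C(A) = 4*A² (C(A) = (2*A)² = 4*A²)
C(21)/j - 47074/(-32820) = (4*21²)/(-4783) - 47074/(-32820) = (4*441)*(-1/4783) - 47074*(-1/32820) = 1764*(-1/4783) + 23537/16410 = -1764/4783 + 23537/16410 = 83630231/78489030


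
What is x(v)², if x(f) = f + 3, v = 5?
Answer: 64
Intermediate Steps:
x(f) = 3 + f
x(v)² = (3 + 5)² = 8² = 64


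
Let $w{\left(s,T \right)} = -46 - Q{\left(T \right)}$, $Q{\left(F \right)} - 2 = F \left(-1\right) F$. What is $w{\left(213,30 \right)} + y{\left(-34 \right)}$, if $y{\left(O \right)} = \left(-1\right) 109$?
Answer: $743$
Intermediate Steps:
$Q{\left(F \right)} = 2 - F^{2}$ ($Q{\left(F \right)} = 2 + F \left(-1\right) F = 2 + - F F = 2 - F^{2}$)
$w{\left(s,T \right)} = -48 + T^{2}$ ($w{\left(s,T \right)} = -46 - \left(2 - T^{2}\right) = -46 + \left(-2 + T^{2}\right) = -48 + T^{2}$)
$y{\left(O \right)} = -109$
$w{\left(213,30 \right)} + y{\left(-34 \right)} = \left(-48 + 30^{2}\right) - 109 = \left(-48 + 900\right) - 109 = 852 - 109 = 743$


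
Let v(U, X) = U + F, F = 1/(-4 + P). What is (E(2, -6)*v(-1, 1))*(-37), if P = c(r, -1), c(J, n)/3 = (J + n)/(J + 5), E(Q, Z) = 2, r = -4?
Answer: 1480/19 ≈ 77.895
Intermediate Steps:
c(J, n) = 3*(J + n)/(5 + J) (c(J, n) = 3*((J + n)/(J + 5)) = 3*((J + n)/(5 + J)) = 3*(J + n)/(5 + J))
P = -15 (P = 3*(-4 - 1)/(5 - 4) = 3*(-5)/1 = 3*1*(-5) = -15)
F = -1/19 (F = 1/(-4 - 15) = 1/(-19) = -1/19 ≈ -0.052632)
v(U, X) = -1/19 + U (v(U, X) = U - 1/19 = -1/19 + U)
(E(2, -6)*v(-1, 1))*(-37) = (2*(-1/19 - 1))*(-37) = (2*(-20/19))*(-37) = -40/19*(-37) = 1480/19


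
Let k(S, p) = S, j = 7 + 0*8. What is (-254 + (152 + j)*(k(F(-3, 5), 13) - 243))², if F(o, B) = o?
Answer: 1549839424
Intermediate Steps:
j = 7 (j = 7 + 0 = 7)
(-254 + (152 + j)*(k(F(-3, 5), 13) - 243))² = (-254 + (152 + 7)*(-3 - 243))² = (-254 + 159*(-246))² = (-254 - 39114)² = (-39368)² = 1549839424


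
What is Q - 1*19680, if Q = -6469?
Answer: -26149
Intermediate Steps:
Q - 1*19680 = -6469 - 1*19680 = -6469 - 19680 = -26149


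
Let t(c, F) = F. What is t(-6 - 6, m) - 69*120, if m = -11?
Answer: -8291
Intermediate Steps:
t(-6 - 6, m) - 69*120 = -11 - 69*120 = -11 - 8280 = -8291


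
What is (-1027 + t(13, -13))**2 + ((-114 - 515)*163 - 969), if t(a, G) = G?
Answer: 978104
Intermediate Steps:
(-1027 + t(13, -13))**2 + ((-114 - 515)*163 - 969) = (-1027 - 13)**2 + ((-114 - 515)*163 - 969) = (-1040)**2 + (-629*163 - 969) = 1081600 + (-102527 - 969) = 1081600 - 103496 = 978104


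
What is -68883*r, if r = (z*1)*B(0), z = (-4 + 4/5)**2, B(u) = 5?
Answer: -17634048/5 ≈ -3.5268e+6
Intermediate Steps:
z = 256/25 (z = (-4 + 4*(1/5))**2 = (-4 + 4/5)**2 = (-16/5)**2 = 256/25 ≈ 10.240)
r = 256/5 (r = ((256/25)*1)*5 = (256/25)*5 = 256/5 ≈ 51.200)
-68883*r = -68883*256/5 = -17634048/5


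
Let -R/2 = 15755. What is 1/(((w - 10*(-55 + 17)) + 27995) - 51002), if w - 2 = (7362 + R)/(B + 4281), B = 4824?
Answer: -9105/206024773 ≈ -4.4194e-5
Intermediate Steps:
R = -31510 (R = -2*15755 = -31510)
w = -5938/9105 (w = 2 + (7362 - 31510)/(4824 + 4281) = 2 - 24148/9105 = -5938/9105 ≈ -0.65217)
1/(((w - 10*(-55 + 17)) + 27995) - 51002) = 1/(((-5938/9105 - 10*(-55 + 17)) + 27995) - 51002) = 1/(((-5938/9105 - 10*(-38)) + 27995) - 51002) = 1/(((-5938/9105 + 380) + 27995) - 51002) = 1/((3453962/9105 + 27995) - 51002) = 1/(258348437/9105 - 51002) = 1/(-206024773/9105) = -9105/206024773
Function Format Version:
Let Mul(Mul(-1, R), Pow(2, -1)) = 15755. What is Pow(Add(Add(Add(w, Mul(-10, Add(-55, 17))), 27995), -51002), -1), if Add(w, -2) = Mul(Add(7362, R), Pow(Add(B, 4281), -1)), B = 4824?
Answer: Rational(-9105, 206024773) ≈ -4.4194e-5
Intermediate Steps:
R = -31510 (R = Mul(-2, 15755) = -31510)
w = Rational(-5938, 9105) (w = Add(2, Mul(Add(7362, -31510), Pow(Add(4824, 4281), -1))) = Add(2, Mul(-24148, Pow(9105, -1))) = Add(2, Mul(-24148, Rational(1, 9105))) = Add(2, Rational(-24148, 9105)) = Rational(-5938, 9105) ≈ -0.65217)
Pow(Add(Add(Add(w, Mul(-10, Add(-55, 17))), 27995), -51002), -1) = Pow(Add(Add(Add(Rational(-5938, 9105), Mul(-10, Add(-55, 17))), 27995), -51002), -1) = Pow(Add(Add(Add(Rational(-5938, 9105), Mul(-10, -38)), 27995), -51002), -1) = Pow(Add(Add(Add(Rational(-5938, 9105), 380), 27995), -51002), -1) = Pow(Add(Add(Rational(3453962, 9105), 27995), -51002), -1) = Pow(Add(Rational(258348437, 9105), -51002), -1) = Pow(Rational(-206024773, 9105), -1) = Rational(-9105, 206024773)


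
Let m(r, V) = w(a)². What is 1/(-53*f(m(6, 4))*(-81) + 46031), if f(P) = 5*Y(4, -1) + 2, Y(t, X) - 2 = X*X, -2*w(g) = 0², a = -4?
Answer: 1/119012 ≈ 8.4025e-6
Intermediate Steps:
w(g) = 0 (w(g) = -½*0² = -½*0 = 0)
Y(t, X) = 2 + X² (Y(t, X) = 2 + X*X = 2 + X²)
m(r, V) = 0 (m(r, V) = 0² = 0)
f(P) = 17 (f(P) = 5*(2 + (-1)²) + 2 = 5*(2 + 1) + 2 = 5*3 + 2 = 15 + 2 = 17)
1/(-53*f(m(6, 4))*(-81) + 46031) = 1/(-53*17*(-81) + 46031) = 1/(-901*(-81) + 46031) = 1/(72981 + 46031) = 1/119012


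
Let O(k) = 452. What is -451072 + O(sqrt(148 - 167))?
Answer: -450620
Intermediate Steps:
-451072 + O(sqrt(148 - 167)) = -451072 + 452 = -450620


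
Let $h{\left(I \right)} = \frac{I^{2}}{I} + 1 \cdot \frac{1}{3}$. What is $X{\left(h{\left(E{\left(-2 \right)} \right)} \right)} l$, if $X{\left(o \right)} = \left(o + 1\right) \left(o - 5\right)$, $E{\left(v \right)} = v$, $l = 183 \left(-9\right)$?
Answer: $-7320$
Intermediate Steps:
$l = -1647$
$h{\left(I \right)} = \frac{1}{3} + I$ ($h{\left(I \right)} = I + 1 \cdot \frac{1}{3} = I + \frac{1}{3} = \frac{1}{3} + I$)
$X{\left(o \right)} = \left(1 + o\right) \left(-5 + o\right)$
$X{\left(h{\left(E{\left(-2 \right)} \right)} \right)} l = \left(-5 + \left(\frac{1}{3} - 2\right)^{2} - 4 \left(\frac{1}{3} - 2\right)\right) \left(-1647\right) = \left(-5 + \left(- \frac{5}{3}\right)^{2} - - \frac{20}{3}\right) \left(-1647\right) = \left(-5 + \frac{25}{9} + \frac{20}{3}\right) \left(-1647\right) = \frac{40}{9} \left(-1647\right) = -7320$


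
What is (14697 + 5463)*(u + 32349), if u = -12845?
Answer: 393200640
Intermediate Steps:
(14697 + 5463)*(u + 32349) = (14697 + 5463)*(-12845 + 32349) = 20160*19504 = 393200640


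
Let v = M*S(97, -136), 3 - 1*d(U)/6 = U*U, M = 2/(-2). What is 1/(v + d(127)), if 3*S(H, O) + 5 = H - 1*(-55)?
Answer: -1/96805 ≈ -1.0330e-5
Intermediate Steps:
M = -1 (M = 2*(-½) = -1)
S(H, O) = 50/3 + H/3 (S(H, O) = -5/3 + (H - 1*(-55))/3 = -5/3 + (H + 55)/3 = -5/3 + (55 + H)/3 = -5/3 + (55/3 + H/3) = 50/3 + H/3)
d(U) = 18 - 6*U² (d(U) = 18 - 6*U*U = 18 - 6*U²)
v = -49 (v = -(50/3 + (⅓)*97) = -(50/3 + 97/3) = -1*49 = -49)
1/(v + d(127)) = 1/(-49 + (18 - 6*127²)) = 1/(-49 + (18 - 6*16129)) = 1/(-49 + (18 - 96774)) = 1/(-49 - 96756) = 1/(-96805) = -1/96805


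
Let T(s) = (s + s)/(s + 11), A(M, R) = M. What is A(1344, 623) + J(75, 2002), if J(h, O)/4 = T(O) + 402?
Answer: 541672/183 ≈ 2960.0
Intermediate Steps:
T(s) = 2*s/(11 + s) (T(s) = (2*s)/(11 + s) = 2*s/(11 + s))
J(h, O) = 1608 + 8*O/(11 + O) (J(h, O) = 4*(2*O/(11 + O) + 402) = 4*(402 + 2*O/(11 + O)) = 1608 + 8*O/(11 + O))
A(1344, 623) + J(75, 2002) = 1344 + 8*(2211 + 202*2002)/(11 + 2002) = 1344 + 8*(2211 + 404404)/2013 = 1344 + 8*(1/2013)*406615 = 1344 + 295720/183 = 541672/183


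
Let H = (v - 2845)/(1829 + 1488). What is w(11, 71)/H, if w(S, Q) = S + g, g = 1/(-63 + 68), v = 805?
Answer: -23219/1275 ≈ -18.211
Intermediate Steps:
g = ⅕ (g = 1/5 = ⅕ ≈ 0.20000)
w(S, Q) = ⅕ + S (w(S, Q) = S + ⅕ = ⅕ + S)
H = -2040/3317 (H = (805 - 2845)/(1829 + 1488) = -2040/3317 ≈ -0.61501)
w(11, 71)/H = (⅕ + 11)/(-2040/3317) = (56/5)*(-3317/2040) = -23219/1275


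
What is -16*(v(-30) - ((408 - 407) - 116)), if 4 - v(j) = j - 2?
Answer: -2416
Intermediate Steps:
v(j) = 6 - j (v(j) = 4 - (j - 2) = 4 - (-2 + j) = 4 + (2 - j) = 6 - j)
-16*(v(-30) - ((408 - 407) - 116)) = -16*((6 - 1*(-30)) - ((408 - 407) - 116)) = -16*((6 + 30) - (1 - 116)) = -16*(36 - 1*(-115)) = -16*(36 + 115) = -16*151 = -2416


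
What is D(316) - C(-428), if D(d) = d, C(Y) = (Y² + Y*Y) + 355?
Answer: -366407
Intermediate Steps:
C(Y) = 355 + 2*Y² (C(Y) = (Y² + Y²) + 355 = 2*Y² + 355 = 355 + 2*Y²)
D(316) - C(-428) = 316 - (355 + 2*(-428)²) = 316 - (355 + 2*183184) = 316 - (355 + 366368) = 316 - 1*366723 = 316 - 366723 = -366407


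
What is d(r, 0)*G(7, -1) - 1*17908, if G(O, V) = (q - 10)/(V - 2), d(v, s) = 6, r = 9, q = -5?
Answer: -17878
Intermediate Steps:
G(O, V) = -15/(-2 + V) (G(O, V) = (-5 - 10)/(V - 2) = -15/(-2 + V))
d(r, 0)*G(7, -1) - 1*17908 = 6*(-15/(-2 - 1)) - 1*17908 = 6*(-15/(-3)) - 17908 = 6*(-15*(-1/3)) - 17908 = 6*5 - 17908 = 30 - 17908 = -17878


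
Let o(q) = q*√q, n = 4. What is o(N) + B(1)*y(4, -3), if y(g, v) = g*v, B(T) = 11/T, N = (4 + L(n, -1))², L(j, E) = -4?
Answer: -132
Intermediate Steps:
N = 0 (N = (4 - 4)² = 0² = 0)
o(q) = q^(3/2)
o(N) + B(1)*y(4, -3) = 0^(3/2) + (11/1)*(4*(-3)) = 0 + (11*1)*(-12) = 0 + 11*(-12) = 0 - 132 = -132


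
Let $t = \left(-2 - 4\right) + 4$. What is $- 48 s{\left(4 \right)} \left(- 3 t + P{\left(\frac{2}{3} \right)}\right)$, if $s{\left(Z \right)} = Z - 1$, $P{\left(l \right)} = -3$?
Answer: $-432$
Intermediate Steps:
$t = -2$ ($t = -6 + 4 = -2$)
$s{\left(Z \right)} = -1 + Z$
$- 48 s{\left(4 \right)} \left(- 3 t + P{\left(\frac{2}{3} \right)}\right) = - 48 \left(-1 + 4\right) \left(\left(-3\right) \left(-2\right) - 3\right) = \left(-48\right) 3 \left(6 - 3\right) = \left(-144\right) 3 = -432$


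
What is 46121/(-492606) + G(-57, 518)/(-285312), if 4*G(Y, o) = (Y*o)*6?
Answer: 1443025397/23424400512 ≈ 0.061603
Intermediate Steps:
G(Y, o) = 3*Y*o/2 (G(Y, o) = ((Y*o)*6)/4 = (6*Y*o)/4 = 3*Y*o/2)
46121/(-492606) + G(-57, 518)/(-285312) = 46121/(-492606) + ((3/2)*(-57)*518)/(-285312) = 46121*(-1/492606) - 44289*(-1/285312) = -46121/492606 + 14763/95104 = 1443025397/23424400512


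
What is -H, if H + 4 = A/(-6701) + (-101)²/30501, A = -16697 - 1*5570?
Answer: 70026136/204387201 ≈ 0.34262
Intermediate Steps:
A = -22267 (A = -16697 - 5570 = -22267)
H = -70026136/204387201 (H = -4 + (-22267/(-6701) + (-101)²/30501) = -4 + (-22267*(-1/6701) + 10201*(1/30501)) = -4 + (22267/6701 + 10201/30501) = -4 + 747522668/204387201 = -70026136/204387201 ≈ -0.34262)
-H = -1*(-70026136/204387201) = 70026136/204387201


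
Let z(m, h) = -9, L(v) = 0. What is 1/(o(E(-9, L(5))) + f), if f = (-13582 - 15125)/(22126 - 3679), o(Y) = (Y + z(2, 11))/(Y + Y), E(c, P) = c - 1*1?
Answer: -122980/74549 ≈ -1.6497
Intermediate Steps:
E(c, P) = -1 + c (E(c, P) = c - 1 = -1 + c)
o(Y) = (-9 + Y)/(2*Y) (o(Y) = (Y - 9)/(Y + Y) = (-9 + Y)/((2*Y)) = (-9 + Y)*(1/(2*Y)) = (-9 + Y)/(2*Y))
f = -9569/6149 (f = -28707/18447 = -28707*1/18447 = -9569/6149 ≈ -1.5562)
1/(o(E(-9, L(5))) + f) = 1/((-9 + (-1 - 9))/(2*(-1 - 9)) - 9569/6149) = 1/((1/2)*(-9 - 10)/(-10) - 9569/6149) = 1/((1/2)*(-1/10)*(-19) - 9569/6149) = 1/(19/20 - 9569/6149) = 1/(-74549/122980) = -122980/74549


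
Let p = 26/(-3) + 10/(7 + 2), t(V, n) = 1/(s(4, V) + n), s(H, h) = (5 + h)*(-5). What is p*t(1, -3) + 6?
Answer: 1850/297 ≈ 6.2290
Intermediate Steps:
s(H, h) = -25 - 5*h
t(V, n) = 1/(-25 + n - 5*V) (t(V, n) = 1/((-25 - 5*V) + n) = 1/(-25 + n - 5*V))
p = -68/9 (p = 26*(-⅓) + 10/9 = -26/3 + 10*(⅑) = -26/3 + 10/9 = -68/9 ≈ -7.5556)
p*t(1, -3) + 6 = -68/(9*(-25 - 3 - 5*1)) + 6 = -68/(9*(-25 - 3 - 5)) + 6 = -68/9/(-33) + 6 = -68/9*(-1/33) + 6 = 68/297 + 6 = 1850/297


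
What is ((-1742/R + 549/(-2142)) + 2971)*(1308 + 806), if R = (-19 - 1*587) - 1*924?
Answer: 4806157709/765 ≈ 6.2826e+6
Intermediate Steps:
R = -1530 (R = (-19 - 587) - 924 = -606 - 924 = -1530)
((-1742/R + 549/(-2142)) + 2971)*(1308 + 806) = ((-1742/(-1530) + 549/(-2142)) + 2971)*(1308 + 806) = ((-1742*(-1/1530) + 549*(-1/2142)) + 2971)*2114 = ((871/765 - 61/238) + 2971)*2114 = (9449/10710 + 2971)*2114 = (31828859/10710)*2114 = 4806157709/765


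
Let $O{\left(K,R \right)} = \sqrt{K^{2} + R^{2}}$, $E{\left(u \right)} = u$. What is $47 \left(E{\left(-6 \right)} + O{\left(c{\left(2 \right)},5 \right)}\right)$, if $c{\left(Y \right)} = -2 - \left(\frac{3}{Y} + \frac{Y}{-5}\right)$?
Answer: $-282 + \frac{47 \sqrt{3461}}{10} \approx -5.4978$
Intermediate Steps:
$c{\left(Y \right)} = -2 - \frac{3}{Y} + \frac{Y}{5}$ ($c{\left(Y \right)} = -2 - \left(\frac{3}{Y} + Y \left(- \frac{1}{5}\right)\right) = -2 - \left(\frac{3}{Y} - \frac{Y}{5}\right) = -2 + \left(- \frac{3}{Y} + \frac{Y}{5}\right) = -2 - \frac{3}{Y} + \frac{Y}{5}$)
$47 \left(E{\left(-6 \right)} + O{\left(c{\left(2 \right)},5 \right)}\right) = 47 \left(-6 + \sqrt{\left(-2 - \frac{3}{2} + \frac{1}{5} \cdot 2\right)^{2} + 5^{2}}\right) = 47 \left(-6 + \sqrt{\left(-2 - \frac{3}{2} + \frac{2}{5}\right)^{2} + 25}\right) = 47 \left(-6 + \sqrt{\left(- \frac{31}{10}\right)^{2} + 25}\right) = 47 \left(-6 + \sqrt{\frac{961}{100} + 25}\right) = 47 \left(-6 + \sqrt{\frac{3461}{100}}\right) = 47 \left(-6 + \frac{\sqrt{3461}}{10}\right) = -282 + \frac{47 \sqrt{3461}}{10}$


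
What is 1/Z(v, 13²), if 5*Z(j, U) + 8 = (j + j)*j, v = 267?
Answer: 1/28514 ≈ 3.5070e-5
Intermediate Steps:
Z(j, U) = -8/5 + 2*j²/5 (Z(j, U) = -8/5 + ((j + j)*j)/5 = -8/5 + ((2*j)*j)/5 = -8/5 + (2*j²)/5 = -8/5 + 2*j²/5)
1/Z(v, 13²) = 1/(-8/5 + (⅖)*267²) = 1/(-8/5 + (⅖)*71289) = 1/(-8/5 + 142578/5) = 1/28514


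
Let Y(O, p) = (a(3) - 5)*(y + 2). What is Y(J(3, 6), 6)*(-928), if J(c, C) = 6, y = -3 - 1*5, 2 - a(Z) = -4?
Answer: 5568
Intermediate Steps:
a(Z) = 6 (a(Z) = 2 - 1*(-4) = 2 + 4 = 6)
y = -8 (y = -3 - 5 = -8)
Y(O, p) = -6 (Y(O, p) = (6 - 5)*(-8 + 2) = 1*(-6) = -6)
Y(J(3, 6), 6)*(-928) = -6*(-928) = 5568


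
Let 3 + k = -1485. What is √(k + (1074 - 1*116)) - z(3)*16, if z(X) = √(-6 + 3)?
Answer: I*(√530 - 16*√3) ≈ -4.6911*I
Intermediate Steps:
k = -1488 (k = -3 - 1485 = -1488)
z(X) = I*√3 (z(X) = √(-3) = I*√3)
√(k + (1074 - 1*116)) - z(3)*16 = √(-1488 + (1074 - 1*116)) - I*√3*16 = √(-1488 + (1074 - 116)) - 16*I*√3 = √(-1488 + 958) - 16*I*√3 = √(-530) - 16*I*√3 = I*√530 - 16*I*√3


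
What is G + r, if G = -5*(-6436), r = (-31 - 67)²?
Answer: 41784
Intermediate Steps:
r = 9604 (r = (-98)² = 9604)
G = 32180
G + r = 32180 + 9604 = 41784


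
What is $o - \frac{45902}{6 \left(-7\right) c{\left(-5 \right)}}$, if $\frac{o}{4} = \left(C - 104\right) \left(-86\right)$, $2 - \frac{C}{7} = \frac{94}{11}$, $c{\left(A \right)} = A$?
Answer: $\frac{59273299}{1155} \approx 51319.0$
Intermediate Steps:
$C = - \frac{504}{11}$ ($C = 14 - 7 \cdot \frac{94}{11} = 14 - 7 \cdot 94 \cdot \frac{1}{11} = 14 - \frac{658}{11} = - \frac{504}{11} \approx -45.818$)
$o = \frac{566912}{11}$ ($o = 4 \left(- \frac{504}{11} - 104\right) \left(-86\right) = 4 \left(\left(- \frac{1648}{11}\right) \left(-86\right)\right) = 4 \cdot \frac{141728}{11} = \frac{566912}{11} \approx 51537.0$)
$o - \frac{45902}{6 \left(-7\right) c{\left(-5 \right)}} = \frac{566912}{11} - \frac{45902}{6 \left(-7\right) \left(-5\right)} = \frac{566912}{11} - \frac{45902}{\left(-42\right) \left(-5\right)} = \frac{566912}{11} - \frac{45902}{210} = \frac{566912}{11} - 45902 \cdot \frac{1}{210} = \frac{566912}{11} - \frac{22951}{105} = \frac{59273299}{1155}$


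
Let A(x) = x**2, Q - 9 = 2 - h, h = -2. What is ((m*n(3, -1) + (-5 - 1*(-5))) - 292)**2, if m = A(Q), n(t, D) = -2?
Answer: 396900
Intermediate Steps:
Q = 13 (Q = 9 + (2 - 1*(-2)) = 9 + (2 + 2) = 9 + 4 = 13)
m = 169 (m = 13**2 = 169)
((m*n(3, -1) + (-5 - 1*(-5))) - 292)**2 = ((169*(-2) + (-5 - 1*(-5))) - 292)**2 = ((-338 + (-5 + 5)) - 292)**2 = ((-338 + 0) - 292)**2 = (-338 - 292)**2 = (-630)**2 = 396900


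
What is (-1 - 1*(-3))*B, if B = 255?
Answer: 510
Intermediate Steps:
(-1 - 1*(-3))*B = (-1 - 1*(-3))*255 = (-1 + 3)*255 = 2*255 = 510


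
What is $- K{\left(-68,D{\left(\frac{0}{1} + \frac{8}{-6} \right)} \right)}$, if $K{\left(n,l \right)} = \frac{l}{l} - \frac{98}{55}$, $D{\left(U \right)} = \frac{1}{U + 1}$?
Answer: $\frac{43}{55} \approx 0.78182$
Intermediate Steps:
$D{\left(U \right)} = \frac{1}{1 + U}$
$K{\left(n,l \right)} = - \frac{43}{55}$ ($K{\left(n,l \right)} = 1 - \frac{98}{55} = - \frac{43}{55}$)
$- K{\left(-68,D{\left(\frac{0}{1} + \frac{8}{-6} \right)} \right)} = \left(-1\right) \left(- \frac{43}{55}\right) = \frac{43}{55}$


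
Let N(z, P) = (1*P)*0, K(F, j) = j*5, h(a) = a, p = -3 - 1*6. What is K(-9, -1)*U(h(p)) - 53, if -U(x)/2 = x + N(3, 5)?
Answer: -143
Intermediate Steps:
p = -9 (p = -3 - 6 = -9)
K(F, j) = 5*j
N(z, P) = 0 (N(z, P) = P*0 = 0)
U(x) = -2*x (U(x) = -2*(x + 0) = -2*x)
K(-9, -1)*U(h(p)) - 53 = (5*(-1))*(-2*(-9)) - 53 = -5*18 - 53 = -90 - 53 = -143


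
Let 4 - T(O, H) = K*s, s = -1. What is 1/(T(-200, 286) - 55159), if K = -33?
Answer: -1/55188 ≈ -1.8120e-5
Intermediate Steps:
T(O, H) = -29 (T(O, H) = 4 - (-33)*(-1) = 4 - 1*33 = 4 - 33 = -29)
1/(T(-200, 286) - 55159) = 1/(-29 - 55159) = 1/(-55188) = -1/55188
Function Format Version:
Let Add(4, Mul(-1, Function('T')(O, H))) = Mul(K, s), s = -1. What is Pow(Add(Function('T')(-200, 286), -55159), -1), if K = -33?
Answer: Rational(-1, 55188) ≈ -1.8120e-5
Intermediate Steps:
Function('T')(O, H) = -29 (Function('T')(O, H) = Add(4, Mul(-1, Mul(-33, -1))) = Add(4, Mul(-1, 33)) = Add(4, -33) = -29)
Pow(Add(Function('T')(-200, 286), -55159), -1) = Pow(Add(-29, -55159), -1) = Pow(-55188, -1) = Rational(-1, 55188)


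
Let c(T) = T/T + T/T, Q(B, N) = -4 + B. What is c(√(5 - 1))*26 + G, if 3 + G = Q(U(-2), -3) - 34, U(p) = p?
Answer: 9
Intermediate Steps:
c(T) = 2 (c(T) = 1 + 1 = 2)
G = -43 (G = -3 + ((-4 - 2) - 34) = -3 + (-6 - 34) = -3 - 40 = -43)
c(√(5 - 1))*26 + G = 2*26 - 43 = 52 - 43 = 9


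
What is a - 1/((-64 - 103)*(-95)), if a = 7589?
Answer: 120399484/15865 ≈ 7589.0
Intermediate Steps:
a - 1/((-64 - 103)*(-95)) = 7589 - 1/((-64 - 103)*(-95)) = 7589 - 1/((-167*(-95))) = 7589 - 1/15865 = 120399484/15865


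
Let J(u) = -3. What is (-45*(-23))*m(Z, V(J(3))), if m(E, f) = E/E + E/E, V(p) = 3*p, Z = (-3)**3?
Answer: 2070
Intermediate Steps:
Z = -27
m(E, f) = 2 (m(E, f) = 1 + 1 = 2)
(-45*(-23))*m(Z, V(J(3))) = -45*(-23)*2 = 1035*2 = 2070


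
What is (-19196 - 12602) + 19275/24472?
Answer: -778141381/24472 ≈ -31797.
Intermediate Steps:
(-19196 - 12602) + 19275/24472 = -31798 + 19275*(1/24472) = -31798 + 19275/24472 = -778141381/24472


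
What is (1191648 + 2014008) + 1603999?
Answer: 4809655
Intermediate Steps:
(1191648 + 2014008) + 1603999 = 3205656 + 1603999 = 4809655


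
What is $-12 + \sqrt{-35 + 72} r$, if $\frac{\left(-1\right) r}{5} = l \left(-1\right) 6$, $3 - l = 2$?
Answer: $-12 + 30 \sqrt{37} \approx 170.48$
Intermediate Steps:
$l = 1$ ($l = 3 - 2 = 1$)
$r = 30$ ($r = - 5 \cdot 1 \left(-1\right) 6 = - 5 \left(\left(-1\right) 6\right) = \left(-5\right) \left(-6\right) = 30$)
$-12 + \sqrt{-35 + 72} r = -12 + \sqrt{-35 + 72} \cdot 30 = -12 + \sqrt{37} \cdot 30 = -12 + 30 \sqrt{37}$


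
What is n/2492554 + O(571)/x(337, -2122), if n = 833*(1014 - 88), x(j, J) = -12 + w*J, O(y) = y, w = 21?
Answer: 16479631579/55551550998 ≈ 0.29665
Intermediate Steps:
x(j, J) = -12 + 21*J
n = 771358 (n = 833*926 = 771358)
n/2492554 + O(571)/x(337, -2122) = 771358/2492554 + 571/(-12 + 21*(-2122)) = 771358*(1/2492554) + 571/(-12 - 44562) = 385679/1246277 + 571/(-44574) = 385679/1246277 + 571*(-1/44574) = 385679/1246277 - 571/44574 = 16479631579/55551550998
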